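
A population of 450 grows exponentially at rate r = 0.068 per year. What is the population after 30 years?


r*t = 0.068 * 30 = 2.04
exp(2.04) = 7.69061
N = 450 * 7.69061 = 3460.77 ≈ 3461

3461


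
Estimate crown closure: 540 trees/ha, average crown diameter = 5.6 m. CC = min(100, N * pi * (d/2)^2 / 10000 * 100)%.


(d/2)^2 = (5.6/2)^2 = 2.8^2 = 7.84
Crown area = 3.141593 * 7.84 = 24.6301 m^2
N * area / 10000 * 100 = 540 * 24.6301 / 10000 * 100 = 133.003
CC = min(100, 133.003) = 100%

100%


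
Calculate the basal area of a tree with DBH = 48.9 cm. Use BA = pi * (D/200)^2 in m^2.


D/200 = 48.9/200 = 0.2445 m
(D/200)^2 = 0.2445^2 = 0.05978025
BA = 3.141593 * 0.05978025 = 0.187805 ≈ 0.1878 m^2

0.1878 m^2


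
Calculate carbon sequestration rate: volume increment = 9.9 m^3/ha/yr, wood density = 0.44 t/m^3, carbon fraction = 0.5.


C = 9.9 * 0.44 * 0.5 = 2.178 ≈ 2.18 t C/ha/yr

2.18 t C/ha/yr


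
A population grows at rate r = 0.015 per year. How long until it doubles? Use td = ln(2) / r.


td = ln(2) / 0.015 = 0.693147 / 0.015 = 46.2098 ≈ 46.2 years

46.2 years


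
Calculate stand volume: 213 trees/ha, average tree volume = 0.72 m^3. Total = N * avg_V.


V_stand = 213 * 0.72 = 153.36 ≈ 153.4 m^3/ha

153.4 m^3/ha


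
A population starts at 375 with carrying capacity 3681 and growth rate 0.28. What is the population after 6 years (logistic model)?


(K - N0)/N0 = (3681 - 375)/375 = 3306/375 = 8.81600
r*t = 0.28 * 6 = 1.68; exp(-1.68) = 0.186374
8.81600 * 0.186374 = 1.64307
1 + 1.64307 = 2.64307
N = 3681 / 2.64307 = 1392.70 ≈ 1393

1393


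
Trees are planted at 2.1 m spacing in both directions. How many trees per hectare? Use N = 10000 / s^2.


N = 10000 / 2.1^2 = 10000 / 4.41 = 2267.57 ≈ 2268 trees/ha

2268 trees/ha


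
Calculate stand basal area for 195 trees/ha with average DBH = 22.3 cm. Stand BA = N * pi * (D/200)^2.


(D/200)^2 = (22.3/200)^2 = 0.1115^2 = 0.01243225
Individual BA = 3.141593 * 0.01243225 = 0.0390571 m^2
Stand BA = 195 * 0.0390571 = 7.61613 ≈ 7.62 m^2/ha

7.62 m^2/ha


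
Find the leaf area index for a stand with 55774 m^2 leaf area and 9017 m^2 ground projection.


LAI = 55774 / 9017 = 6.1854 ≈ 6.19

6.19


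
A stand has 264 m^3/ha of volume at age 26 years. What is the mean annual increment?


MAI = 264 / 26 = 10.1538 ≈ 10.15 m^3/ha/yr

10.15 m^3/ha/yr


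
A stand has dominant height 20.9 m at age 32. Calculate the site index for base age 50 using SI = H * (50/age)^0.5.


50/32 = 1.56250
(1.56250)^0.5 = 1.25000
SI = 20.9 * 1.25000 = 26.1250 ≈ 26.1 m

26.1 m


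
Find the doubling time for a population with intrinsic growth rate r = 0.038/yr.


td = ln(2) / 0.038 = 0.693147 / 0.038 = 18.2407 ≈ 18.2 years

18.2 years


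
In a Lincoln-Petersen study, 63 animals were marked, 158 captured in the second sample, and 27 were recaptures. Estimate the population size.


N = M * C / R = 63 * 158 / 27 = 9954 / 27 = 368.67 ≈ 369

369 individuals


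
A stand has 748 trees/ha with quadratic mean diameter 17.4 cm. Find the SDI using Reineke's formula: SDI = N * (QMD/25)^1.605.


QMD/25 = 17.4/25 = 0.696
(0.696)^1.605 = exp(1.605 * ln(0.696)) = exp(1.605 * (-0.362406)) = exp(-0.581662) = 0.558969
SDI = 748 * 0.558969 = 418.109 ≈ 418

418


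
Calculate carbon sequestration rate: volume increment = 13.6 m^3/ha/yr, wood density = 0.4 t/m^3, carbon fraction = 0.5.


C = 13.6 * 0.4 * 0.5 = 2.72 t C/ha/yr

2.72 t C/ha/yr


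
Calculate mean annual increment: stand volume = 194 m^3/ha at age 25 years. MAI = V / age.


MAI = 194 / 25 = 7.76 m^3/ha/yr

7.76 m^3/ha/yr


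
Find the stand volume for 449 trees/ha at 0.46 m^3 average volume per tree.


V_stand = 449 * 0.46 = 206.54 ≈ 206.5 m^3/ha

206.5 m^3/ha


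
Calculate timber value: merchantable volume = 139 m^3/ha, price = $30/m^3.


Value = 139 * 30 = $4170/ha

$4170/ha


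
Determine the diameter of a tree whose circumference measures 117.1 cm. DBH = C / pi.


DBH = C / pi = 117.1 / 3.141593 = 37.2741 ≈ 37.27 cm

37.27 cm


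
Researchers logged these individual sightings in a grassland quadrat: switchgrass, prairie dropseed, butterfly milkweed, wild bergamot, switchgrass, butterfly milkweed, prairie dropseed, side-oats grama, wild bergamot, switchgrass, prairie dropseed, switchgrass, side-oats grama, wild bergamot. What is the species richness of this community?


Total individuals logged = 14
Distinct species (count of individuals): switchgrass (4), prairie dropseed (3), butterfly milkweed (2), wild bergamot (3), side-oats grama (2)
Species richness = number of distinct species = 5

5


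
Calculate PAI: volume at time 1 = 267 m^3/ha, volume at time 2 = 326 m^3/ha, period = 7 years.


PAI = (V2 - V1) / period = (326 - 267) / 7 = 59 / 7 = 8.4286 ≈ 8.43 m^3/ha/yr

8.43 m^3/ha/yr


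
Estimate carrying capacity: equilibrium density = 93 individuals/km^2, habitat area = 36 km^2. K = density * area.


K = 93 * 36 = 3348 individuals

3348 individuals


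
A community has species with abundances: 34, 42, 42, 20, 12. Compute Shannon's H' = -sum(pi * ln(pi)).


Total N = 34 + 42 + 42 + 20 + 12 = 150
Per-species terms:
  p = 34/150 = 0.226667; ln(p) = -1.484273; p*ln(p) = 0.226667 * (-1.484273) = -0.336436
  p = 42/150 = 0.280000; ln(p) = -1.272966; p*ln(p) = 0.280000 * (-1.272966) = -0.356430
  p = 42/150 = 0.280000; ln(p) = -1.272966; p*ln(p) = 0.280000 * (-1.272966) = -0.356430
  p = 20/150 = 0.133333; ln(p) = -2.014906; p*ln(p) = 0.133333 * (-2.014906) = -0.268653
  p = 12/150 = 0.080000; ln(p) = -2.525729; p*ln(p) = 0.080000 * (-2.525729) = -0.202058
sum(p*ln(p)) = (-0.336436) + (-0.356430) + (-0.356430) + (-0.268653) + (-0.202058) = -1.520007
H' = -(-1.520007) = 1.520007 ≈ 1.5200

1.5200


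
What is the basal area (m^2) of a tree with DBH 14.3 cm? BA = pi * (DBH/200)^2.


D/200 = 14.3/200 = 0.0715 m
(D/200)^2 = 0.0715^2 = 0.00511225
BA = 3.141593 * 0.00511225 = 0.0160606 ≈ 0.0161 m^2

0.0161 m^2


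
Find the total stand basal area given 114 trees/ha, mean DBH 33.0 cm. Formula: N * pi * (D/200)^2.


(D/200)^2 = (33.0/200)^2 = 0.165^2 = 0.027225
Individual BA = 3.141593 * 0.027225 = 0.0855299 m^2
Stand BA = 114 * 0.0855299 = 9.75041 ≈ 9.75 m^2/ha

9.75 m^2/ha


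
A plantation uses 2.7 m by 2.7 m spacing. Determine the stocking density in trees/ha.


N = 10000 / 2.7^2 = 10000 / 7.29 = 1371.74 ≈ 1372 trees/ha

1372 trees/ha


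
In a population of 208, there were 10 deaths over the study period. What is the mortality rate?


Mortality rate = 10 / 208 = 0.048077 ≈ 0.0481

0.0481


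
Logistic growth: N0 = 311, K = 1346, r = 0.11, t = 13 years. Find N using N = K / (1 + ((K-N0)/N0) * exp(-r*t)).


(K - N0)/N0 = (1346 - 311)/311 = 1035/311 = 3.32797
r*t = 0.11 * 13 = 1.43; exp(-1.43) = 0.239309
3.32797 * 0.239309 = 0.796413
1 + 0.796413 = 1.79641
N = 1346 / 1.79641 = 749.272 ≈ 749

749


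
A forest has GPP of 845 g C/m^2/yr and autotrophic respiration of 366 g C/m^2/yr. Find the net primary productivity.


NPP = GPP - Ra = 845 - 366 = 479 g C/m^2/yr

479 g C/m^2/yr


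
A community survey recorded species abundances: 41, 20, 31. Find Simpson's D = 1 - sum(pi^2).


Total N = 41 + 20 + 31 = 92
Per-species terms:
  p = 41/92 = 0.445652; p^2 = 0.445652^2 = 0.198606
  p = 20/92 = 0.217391; p^2 = 0.217391^2 = 0.047259
  p = 31/92 = 0.336957; p^2 = 0.336957^2 = 0.113540
sum(p^2) = 0.198606 + 0.047259 + 0.113540 = 0.359405
D = 1 - 0.359405 = 0.640595 ≈ 0.6406

0.6406


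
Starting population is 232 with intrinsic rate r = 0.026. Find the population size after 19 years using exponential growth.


r*t = 0.026 * 19 = 0.494
exp(0.494) = 1.63886
N = 232 * 1.63886 = 380.216 ≈ 380

380


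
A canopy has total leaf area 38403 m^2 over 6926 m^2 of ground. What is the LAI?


LAI = 38403 / 6926 = 5.5448 ≈ 5.54

5.54


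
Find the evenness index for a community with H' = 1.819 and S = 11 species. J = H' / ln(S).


ln(11) = 2.39790
J = H' / ln(S) = 1.819 / 2.39790 = 0.758580 ≈ 0.7586

0.7586


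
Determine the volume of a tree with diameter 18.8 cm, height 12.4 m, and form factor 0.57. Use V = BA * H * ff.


(D/200)^2 = (18.8/200)^2 = 0.094^2 = 0.008836
BA = 3.141593 * 0.008836 = 0.0277591 m^2
V = 0.0277591 * 12.4 * 0.57 = 0.196201 ≈ 0.196 m^3

0.196 m^3


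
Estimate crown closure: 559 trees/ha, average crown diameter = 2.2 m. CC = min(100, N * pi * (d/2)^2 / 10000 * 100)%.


(d/2)^2 = (2.2/2)^2 = 1.1^2 = 1.21
Crown area = 3.141593 * 1.21 = 3.80133 m^2
N * area / 10000 * 100 = 559 * 3.80133 / 10000 * 100 = 21.2494
CC = min(100, 21.2494) = 21.2494 ≈ 21.2%

21.2%


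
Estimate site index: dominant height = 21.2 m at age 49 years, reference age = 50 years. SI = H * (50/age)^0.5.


50/49 = 1.02041
(1.02041)^0.5 = 1.01015
SI = 21.2 * 1.01015 = 21.4152 ≈ 21.4 m

21.4 m


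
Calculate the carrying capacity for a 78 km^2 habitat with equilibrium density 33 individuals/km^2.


K = 33 * 78 = 2574 individuals

2574 individuals


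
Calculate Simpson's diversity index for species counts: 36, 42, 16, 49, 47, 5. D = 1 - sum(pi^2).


Total N = 36 + 42 + 16 + 49 + 47 + 5 = 195
Per-species terms:
  p = 36/195 = 0.184615; p^2 = 0.184615^2 = 0.034083
  p = 42/195 = 0.215385; p^2 = 0.215385^2 = 0.046391
  p = 16/195 = 0.082051; p^2 = 0.082051^2 = 0.006732
  p = 49/195 = 0.251282; p^2 = 0.251282^2 = 0.063143
  p = 47/195 = 0.241026; p^2 = 0.241026^2 = 0.058094
  p = 5/195 = 0.025641; p^2 = 0.025641^2 = 0.000657
sum(p^2) = 0.034083 + 0.046391 + 0.006732 + 0.063143 + 0.058094 + 0.000657 = 0.209100
D = 1 - 0.209100 = 0.790900 ≈ 0.7909

0.7909


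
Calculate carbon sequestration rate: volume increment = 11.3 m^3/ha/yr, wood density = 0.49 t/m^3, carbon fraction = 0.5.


C = 11.3 * 0.49 * 0.5 = 2.7685 ≈ 2.77 t C/ha/yr

2.77 t C/ha/yr


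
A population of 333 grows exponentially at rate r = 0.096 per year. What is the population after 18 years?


r*t = 0.096 * 18 = 1.728
exp(1.728) = 5.62938
N = 333 * 5.62938 = 1874.58 ≈ 1875

1875


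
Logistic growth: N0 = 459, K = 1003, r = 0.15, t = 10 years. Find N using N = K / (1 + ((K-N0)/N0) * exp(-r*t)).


(K - N0)/N0 = (1003 - 459)/459 = 544/459 = 1.18519
r*t = 0.15 * 10 = 1.5; exp(-1.5) = 0.223130
1.18519 * 0.223130 = 0.264451
1 + 0.264451 = 1.26445
N = 1003 / 1.26445 = 793.230 ≈ 793

793


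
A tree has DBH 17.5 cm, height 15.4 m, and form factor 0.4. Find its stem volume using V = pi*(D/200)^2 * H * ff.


(D/200)^2 = (17.5/200)^2 = 0.0875^2 = 0.00765625
BA = 3.141593 * 0.00765625 = 0.0240528 m^2
V = 0.0240528 * 15.4 * 0.4 = 0.148165 ≈ 0.148 m^3

0.148 m^3


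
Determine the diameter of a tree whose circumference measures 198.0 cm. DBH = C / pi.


DBH = C / pi = 198.0 / 3.141593 = 63.0254 ≈ 63.03 cm

63.03 cm


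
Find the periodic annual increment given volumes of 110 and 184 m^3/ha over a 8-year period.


PAI = (V2 - V1) / period = (184 - 110) / 8 = 74 / 8 = 9.25 m^3/ha/yr

9.25 m^3/ha/yr


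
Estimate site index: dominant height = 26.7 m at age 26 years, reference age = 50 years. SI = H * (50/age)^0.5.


50/26 = 1.92308
(1.92308)^0.5 = 1.38675
SI = 26.7 * 1.38675 = 37.0262 ≈ 37.0 m

37.0 m


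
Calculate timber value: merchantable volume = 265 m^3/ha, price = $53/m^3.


Value = 265 * 53 = $14045/ha

$14045/ha


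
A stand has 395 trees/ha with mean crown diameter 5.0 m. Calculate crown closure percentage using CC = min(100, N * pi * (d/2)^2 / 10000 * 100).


(d/2)^2 = (5.0/2)^2 = 2.5^2 = 6.25
Crown area = 3.141593 * 6.25 = 19.6350 m^2
N * area / 10000 * 100 = 395 * 19.6350 / 10000 * 100 = 77.5583
CC = min(100, 77.5583) = 77.5583 ≈ 77.6%

77.6%


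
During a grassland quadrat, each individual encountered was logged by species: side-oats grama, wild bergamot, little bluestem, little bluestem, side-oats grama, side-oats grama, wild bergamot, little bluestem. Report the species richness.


Total individuals logged = 8
Distinct species (count of individuals): side-oats grama (3), wild bergamot (2), little bluestem (3)
Species richness = number of distinct species = 3

3


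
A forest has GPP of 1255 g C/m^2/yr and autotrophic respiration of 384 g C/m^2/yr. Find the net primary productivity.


NPP = GPP - Ra = 1255 - 384 = 871 g C/m^2/yr

871 g C/m^2/yr


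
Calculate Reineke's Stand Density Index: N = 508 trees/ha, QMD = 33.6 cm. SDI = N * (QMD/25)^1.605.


QMD/25 = 33.6/25 = 1.344
(1.344)^1.605 = exp(1.605 * ln(1.344)) = exp(1.605 * 0.295650) = exp(0.474518) = 1.60724
SDI = 508 * 1.60724 = 816.478 ≈ 816

816


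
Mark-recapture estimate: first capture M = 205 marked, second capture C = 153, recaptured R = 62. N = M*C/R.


N = M * C / R = 205 * 153 / 62 = 31365 / 62 = 505.89 ≈ 506

506 individuals


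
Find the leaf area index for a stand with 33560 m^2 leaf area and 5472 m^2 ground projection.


LAI = 33560 / 5472 = 6.1330 ≈ 6.13

6.13


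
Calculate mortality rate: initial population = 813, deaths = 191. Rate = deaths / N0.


Mortality rate = 191 / 813 = 0.234932 ≈ 0.2349

0.2349


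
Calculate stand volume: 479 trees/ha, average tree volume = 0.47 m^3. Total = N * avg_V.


V_stand = 479 * 0.47 = 225.13 ≈ 225.1 m^3/ha

225.1 m^3/ha


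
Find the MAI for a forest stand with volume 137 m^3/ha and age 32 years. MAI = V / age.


MAI = 137 / 32 = 4.2813 ≈ 4.28 m^3/ha/yr

4.28 m^3/ha/yr


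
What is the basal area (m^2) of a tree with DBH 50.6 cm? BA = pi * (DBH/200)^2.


D/200 = 50.6/200 = 0.253 m
(D/200)^2 = 0.253^2 = 0.064009
BA = 3.141593 * 0.064009 = 0.201090 ≈ 0.2011 m^2

0.2011 m^2


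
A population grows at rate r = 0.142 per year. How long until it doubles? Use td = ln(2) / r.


td = ln(2) / 0.142 = 0.693147 / 0.142 = 4.88132 ≈ 4.9 years

4.9 years


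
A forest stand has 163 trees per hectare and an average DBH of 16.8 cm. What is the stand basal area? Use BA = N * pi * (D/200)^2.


(D/200)^2 = (16.8/200)^2 = 0.084^2 = 0.007056
Individual BA = 3.141593 * 0.007056 = 0.0221671 m^2
Stand BA = 163 * 0.0221671 = 3.61324 ≈ 3.61 m^2/ha

3.61 m^2/ha


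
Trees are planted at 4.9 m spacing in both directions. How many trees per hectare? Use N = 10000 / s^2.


N = 10000 / 4.9^2 = 10000 / 24.01 = 416.493 ≈ 416 trees/ha

416 trees/ha


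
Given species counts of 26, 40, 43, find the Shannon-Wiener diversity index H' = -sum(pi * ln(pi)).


Total N = 26 + 40 + 43 = 109
Per-species terms:
  p = 26/109 = 0.238532; ln(p) = -1.433252; p*ln(p) = 0.238532 * (-1.433252) = -0.341876
  p = 40/109 = 0.366972; ln(p) = -1.002470; p*ln(p) = 0.366972 * (-1.002470) = -0.367878
  p = 43/109 = 0.394495; ln(p) = -0.930149; p*ln(p) = 0.394495 * (-0.930149) = -0.366939
sum(p*ln(p)) = (-0.341876) + (-0.367878) + (-0.366939) = -1.076693
H' = -(-1.076693) = 1.076693 ≈ 1.0767

1.0767


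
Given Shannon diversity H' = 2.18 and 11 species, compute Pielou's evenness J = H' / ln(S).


ln(11) = 2.39790
J = H' / ln(S) = 2.18 / 2.39790 = 0.909129 ≈ 0.9091

0.9091


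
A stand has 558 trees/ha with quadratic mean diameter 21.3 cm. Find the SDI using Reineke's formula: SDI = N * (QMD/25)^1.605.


QMD/25 = 21.3/25 = 0.852
(0.852)^1.605 = exp(1.605 * ln(0.852)) = exp(1.605 * (-0.160169)) = exp(-0.257071) = 0.773313
SDI = 558 * 0.773313 = 431.509 ≈ 432

432


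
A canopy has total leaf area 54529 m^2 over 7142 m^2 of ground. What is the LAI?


LAI = 54529 / 7142 = 7.63498 ≈ 7.63

7.63


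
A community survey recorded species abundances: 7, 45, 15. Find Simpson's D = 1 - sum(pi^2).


Total N = 7 + 45 + 15 = 67
Per-species terms:
  p = 7/67 = 0.104478; p^2 = 0.104478^2 = 0.010916
  p = 45/67 = 0.671642; p^2 = 0.671642^2 = 0.451103
  p = 15/67 = 0.223881; p^2 = 0.223881^2 = 0.050123
sum(p^2) = 0.010916 + 0.451103 + 0.050123 = 0.512142
D = 1 - 0.512142 = 0.487858 ≈ 0.4879

0.4879


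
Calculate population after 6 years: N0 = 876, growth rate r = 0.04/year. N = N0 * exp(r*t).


r*t = 0.04 * 6 = 0.24
exp(0.24) = 1.27125
N = 876 * 1.27125 = 1113.62 ≈ 1114

1114


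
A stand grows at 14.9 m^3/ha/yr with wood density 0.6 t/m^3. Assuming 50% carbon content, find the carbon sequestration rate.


C = 14.9 * 0.6 * 0.5 = 4.47 t C/ha/yr

4.47 t C/ha/yr


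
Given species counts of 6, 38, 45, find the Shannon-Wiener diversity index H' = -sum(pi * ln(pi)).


Total N = 6 + 38 + 45 = 89
Per-species terms:
  p = 6/89 = 0.067416; ln(p) = -2.696873; p*ln(p) = 0.067416 * (-2.696873) = -0.181812
  p = 38/89 = 0.426966; ln(p) = -0.851051; p*ln(p) = 0.426966 * (-0.851051) = -0.363370
  p = 45/89 = 0.505618; ln(p) = -0.681974; p*ln(p) = 0.505618 * (-0.681974) = -0.344818
sum(p*ln(p)) = (-0.181812) + (-0.363370) + (-0.344818) = -0.890000
H' = -(-0.890000) = 0.890000 ≈ 0.8900

0.8900


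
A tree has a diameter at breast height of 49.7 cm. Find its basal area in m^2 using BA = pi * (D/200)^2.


D/200 = 49.7/200 = 0.2485 m
(D/200)^2 = 0.2485^2 = 0.06175225
BA = 3.141593 * 0.06175225 = 0.194000 ≈ 0.1940 m^2

0.1940 m^2


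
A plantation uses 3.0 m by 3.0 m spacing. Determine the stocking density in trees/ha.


N = 10000 / 3.0^2 = 10000 / 9 = 1111.11 ≈ 1111 trees/ha

1111 trees/ha


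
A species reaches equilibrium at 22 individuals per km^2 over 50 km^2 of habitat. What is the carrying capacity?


K = 22 * 50 = 1100 individuals

1100 individuals


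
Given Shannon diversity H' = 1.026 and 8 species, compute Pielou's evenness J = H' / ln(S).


ln(8) = 2.07944
J = H' / ln(S) = 1.026 / 2.07944 = 0.493402 ≈ 0.4934

0.4934


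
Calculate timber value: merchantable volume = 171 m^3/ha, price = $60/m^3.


Value = 171 * 60 = $10260/ha

$10260/ha


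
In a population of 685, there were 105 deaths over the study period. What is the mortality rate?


Mortality rate = 105 / 685 = 0.153285 ≈ 0.1533

0.1533


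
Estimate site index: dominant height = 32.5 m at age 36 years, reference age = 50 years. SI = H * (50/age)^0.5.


50/36 = 1.38889
(1.38889)^0.5 = 1.17851
SI = 32.5 * 1.17851 = 38.3016 ≈ 38.3 m

38.3 m


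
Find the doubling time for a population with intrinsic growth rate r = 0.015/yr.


td = ln(2) / 0.015 = 0.693147 / 0.015 = 46.2098 ≈ 46.2 years

46.2 years


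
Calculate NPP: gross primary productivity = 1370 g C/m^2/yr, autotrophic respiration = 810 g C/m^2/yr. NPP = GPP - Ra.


NPP = GPP - Ra = 1370 - 810 = 560 g C/m^2/yr

560 g C/m^2/yr


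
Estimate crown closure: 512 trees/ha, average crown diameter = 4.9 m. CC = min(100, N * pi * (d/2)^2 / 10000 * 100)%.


(d/2)^2 = (4.9/2)^2 = 2.45^2 = 6.0025
Crown area = 3.141593 * 6.0025 = 18.8574 m^2
N * area / 10000 * 100 = 512 * 18.8574 / 10000 * 100 = 96.5499
CC = min(100, 96.5499) = 96.5499 ≈ 96.5%

96.5%


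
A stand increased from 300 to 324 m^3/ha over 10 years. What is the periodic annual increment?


PAI = (V2 - V1) / period = (324 - 300) / 10 = 24 / 10 = 2.40 m^3/ha/yr

2.40 m^3/ha/yr


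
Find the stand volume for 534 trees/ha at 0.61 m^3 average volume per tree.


V_stand = 534 * 0.61 = 325.74 ≈ 325.7 m^3/ha

325.7 m^3/ha


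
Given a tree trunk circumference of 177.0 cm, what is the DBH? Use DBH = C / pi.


DBH = C / pi = 177.0 / 3.141593 = 56.3408 ≈ 56.34 cm

56.34 cm


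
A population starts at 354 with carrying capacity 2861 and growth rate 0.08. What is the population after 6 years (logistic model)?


(K - N0)/N0 = (2861 - 354)/354 = 2507/354 = 7.08192
r*t = 0.08 * 6 = 0.48; exp(-0.48) = 0.618783
7.08192 * 0.618783 = 4.38217
1 + 4.38217 = 5.38217
N = 2861 / 5.38217 = 531.570 ≈ 532

532


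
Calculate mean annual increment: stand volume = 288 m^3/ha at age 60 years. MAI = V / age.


MAI = 288 / 60 = 4.80 m^3/ha/yr

4.80 m^3/ha/yr


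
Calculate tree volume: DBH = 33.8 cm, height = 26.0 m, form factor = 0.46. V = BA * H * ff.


(D/200)^2 = (33.8/200)^2 = 0.169^2 = 0.028561
BA = 3.141593 * 0.028561 = 0.0897270 m^2
V = 0.0897270 * 26.0 * 0.46 = 1.07313 ≈ 1.073 m^3

1.073 m^3


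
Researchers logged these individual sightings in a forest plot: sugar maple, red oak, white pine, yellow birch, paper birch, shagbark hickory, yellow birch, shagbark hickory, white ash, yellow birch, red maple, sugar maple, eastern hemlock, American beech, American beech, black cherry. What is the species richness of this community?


Total individuals logged = 16
Distinct species (count of individuals): sugar maple (2), red oak (1), white pine (1), yellow birch (3), paper birch (1), shagbark hickory (2), white ash (1), red maple (1), eastern hemlock (1), American beech (2), black cherry (1)
Species richness = number of distinct species = 11

11


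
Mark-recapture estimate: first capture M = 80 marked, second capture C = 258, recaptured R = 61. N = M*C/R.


N = M * C / R = 80 * 258 / 61 = 20640 / 61 = 338.36 ≈ 338

338 individuals


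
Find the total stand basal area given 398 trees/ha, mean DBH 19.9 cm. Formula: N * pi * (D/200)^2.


(D/200)^2 = (19.9/200)^2 = 0.0995^2 = 0.00990025
Individual BA = 3.141593 * 0.00990025 = 0.0311026 m^2
Stand BA = 398 * 0.0311026 = 12.3788 ≈ 12.38 m^2/ha

12.38 m^2/ha


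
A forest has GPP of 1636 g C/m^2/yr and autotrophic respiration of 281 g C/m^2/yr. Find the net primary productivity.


NPP = GPP - Ra = 1636 - 281 = 1355 g C/m^2/yr

1355 g C/m^2/yr


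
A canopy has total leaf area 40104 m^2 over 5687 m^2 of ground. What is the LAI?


LAI = 40104 / 5687 = 7.0519 ≈ 7.05

7.05


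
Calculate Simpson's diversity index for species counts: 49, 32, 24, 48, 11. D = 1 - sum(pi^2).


Total N = 49 + 32 + 24 + 48 + 11 = 164
Per-species terms:
  p = 49/164 = 0.298780; p^2 = 0.298780^2 = 0.089269
  p = 32/164 = 0.195122; p^2 = 0.195122^2 = 0.038073
  p = 24/164 = 0.146341; p^2 = 0.146341^2 = 0.021416
  p = 48/164 = 0.292683; p^2 = 0.292683^2 = 0.085663
  p = 11/164 = 0.067073; p^2 = 0.067073^2 = 0.004499
sum(p^2) = 0.089269 + 0.038073 + 0.021416 + 0.085663 + 0.004499 = 0.238920
D = 1 - 0.238920 = 0.761080 ≈ 0.7611

0.7611


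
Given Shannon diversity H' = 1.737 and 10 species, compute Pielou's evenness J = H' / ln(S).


ln(10) = 2.30259
J = H' / ln(S) = 1.737 / 2.30259 = 0.754368 ≈ 0.7544

0.7544


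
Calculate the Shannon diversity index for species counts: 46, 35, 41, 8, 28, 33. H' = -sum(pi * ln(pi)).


Total N = 46 + 35 + 41 + 8 + 28 + 33 = 191
Per-species terms:
  p = 46/191 = 0.240838; ln(p) = -1.423631; p*ln(p) = 0.240838 * (-1.423631) = -0.342864
  p = 35/191 = 0.183246; ln(p) = -1.696926; p*ln(p) = 0.183246 * (-1.696926) = -0.310955
  p = 41/191 = 0.214660; ln(p) = -1.538700; p*ln(p) = 0.214660 * (-1.538700) = -0.330297
  p = 8/191 = 0.041885; ln(p) = -3.172828; p*ln(p) = 0.041885 * (-3.172828) = -0.132894
  p = 28/191 = 0.146597; ln(p) = -1.920068; p*ln(p) = 0.146597 * (-1.920068) = -0.281476
  p = 33/191 = 0.172775; ln(p) = -1.755765; p*ln(p) = 0.172775 * (-1.755765) = -0.303352
sum(p*ln(p)) = (-0.342864) + (-0.310955) + (-0.330297) + (-0.132894) + (-0.281476) + (-0.303352) = -1.701838
H' = -(-1.701838) = 1.701838 ≈ 1.7018

1.7018


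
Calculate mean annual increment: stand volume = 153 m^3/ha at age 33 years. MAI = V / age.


MAI = 153 / 33 = 4.6364 ≈ 4.64 m^3/ha/yr

4.64 m^3/ha/yr


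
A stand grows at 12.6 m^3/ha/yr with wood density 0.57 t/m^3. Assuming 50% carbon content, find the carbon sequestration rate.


C = 12.6 * 0.57 * 0.5 = 3.591 ≈ 3.59 t C/ha/yr

3.59 t C/ha/yr


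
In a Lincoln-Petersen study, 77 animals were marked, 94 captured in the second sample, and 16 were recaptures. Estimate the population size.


N = M * C / R = 77 * 94 / 16 = 7238 / 16 = 452.38 ≈ 452

452 individuals


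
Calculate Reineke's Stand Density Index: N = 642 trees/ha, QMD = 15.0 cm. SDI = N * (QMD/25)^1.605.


QMD/25 = 15.0/25 = 0.6
(0.6)^1.605 = exp(1.605 * ln(0.6)) = exp(1.605 * (-0.510826)) = exp(-0.819876) = 0.440486
SDI = 642 * 0.440486 = 282.792 ≈ 283

283


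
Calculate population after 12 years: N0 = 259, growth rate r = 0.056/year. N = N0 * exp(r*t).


r*t = 0.056 * 12 = 0.672
exp(0.672) = 1.95815
N = 259 * 1.95815 = 507.161 ≈ 507

507


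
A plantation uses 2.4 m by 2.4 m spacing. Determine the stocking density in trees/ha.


N = 10000 / 2.4^2 = 10000 / 5.76 = 1736.11 ≈ 1736 trees/ha

1736 trees/ha


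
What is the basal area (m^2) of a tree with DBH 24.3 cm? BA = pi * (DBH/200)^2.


D/200 = 24.3/200 = 0.1215 m
(D/200)^2 = 0.1215^2 = 0.01476225
BA = 3.141593 * 0.01476225 = 0.0463770 ≈ 0.0464 m^2

0.0464 m^2


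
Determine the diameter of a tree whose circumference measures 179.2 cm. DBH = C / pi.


DBH = C / pi = 179.2 / 3.141593 = 57.0411 ≈ 57.04 cm

57.04 cm


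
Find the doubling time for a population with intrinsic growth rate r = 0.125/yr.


td = ln(2) / 0.125 = 0.693147 / 0.125 = 5.54518 ≈ 5.5 years

5.5 years


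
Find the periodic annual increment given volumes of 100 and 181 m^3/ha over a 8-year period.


PAI = (V2 - V1) / period = (181 - 100) / 8 = 81 / 8 = 10.1250 ≈ 10.13 m^3/ha/yr

10.13 m^3/ha/yr


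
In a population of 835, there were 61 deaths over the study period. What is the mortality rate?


Mortality rate = 61 / 835 = 0.073054 ≈ 0.0731

0.0731


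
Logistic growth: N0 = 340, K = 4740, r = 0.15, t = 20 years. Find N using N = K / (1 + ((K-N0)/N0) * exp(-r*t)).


(K - N0)/N0 = (4740 - 340)/340 = 4400/340 = 12.9412
r*t = 0.15 * 20 = 3; exp(-3) = 0.0497871
12.9412 * 0.0497871 = 0.644305
1 + 0.644305 = 1.64431
N = 4740 / 1.64431 = 2882.67 ≈ 2883

2883


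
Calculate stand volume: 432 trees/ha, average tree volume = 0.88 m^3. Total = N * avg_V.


V_stand = 432 * 0.88 = 380.16 ≈ 380.2 m^3/ha

380.2 m^3/ha


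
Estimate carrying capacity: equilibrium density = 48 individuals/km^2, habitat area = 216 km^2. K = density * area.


K = 48 * 216 = 10368 individuals

10368 individuals


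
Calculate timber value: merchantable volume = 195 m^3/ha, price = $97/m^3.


Value = 195 * 97 = $18915/ha

$18915/ha


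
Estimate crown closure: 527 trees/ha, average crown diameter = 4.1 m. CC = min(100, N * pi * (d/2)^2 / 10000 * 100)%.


(d/2)^2 = (4.1/2)^2 = 2.05^2 = 4.2025
Crown area = 3.141593 * 4.2025 = 13.2025 m^2
N * area / 10000 * 100 = 527 * 13.2025 / 10000 * 100 = 69.5772
CC = min(100, 69.5772) = 69.5772 ≈ 69.6%

69.6%


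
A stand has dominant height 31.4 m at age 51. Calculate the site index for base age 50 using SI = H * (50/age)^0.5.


50/51 = 0.980392
(0.980392)^0.5 = 0.990147
SI = 31.4 * 0.990147 = 31.0906 ≈ 31.1 m

31.1 m


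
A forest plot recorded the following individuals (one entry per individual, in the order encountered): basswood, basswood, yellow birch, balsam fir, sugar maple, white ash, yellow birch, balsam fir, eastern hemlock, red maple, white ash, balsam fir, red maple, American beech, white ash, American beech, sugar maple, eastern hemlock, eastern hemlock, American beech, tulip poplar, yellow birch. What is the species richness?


Total individuals logged = 22
Distinct species (count of individuals): basswood (2), yellow birch (3), balsam fir (3), sugar maple (2), white ash (3), eastern hemlock (3), red maple (2), American beech (3), tulip poplar (1)
Species richness = number of distinct species = 9

9


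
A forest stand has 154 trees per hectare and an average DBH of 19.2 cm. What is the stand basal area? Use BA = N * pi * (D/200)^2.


(D/200)^2 = (19.2/200)^2 = 0.096^2 = 0.009216
Individual BA = 3.141593 * 0.009216 = 0.0289529 m^2
Stand BA = 154 * 0.0289529 = 4.45875 ≈ 4.46 m^2/ha

4.46 m^2/ha


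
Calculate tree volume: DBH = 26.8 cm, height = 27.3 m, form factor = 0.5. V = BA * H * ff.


(D/200)^2 = (26.8/200)^2 = 0.134^2 = 0.017956
BA = 3.141593 * 0.017956 = 0.0564104 m^2
V = 0.0564104 * 27.3 * 0.5 = 0.770002 ≈ 0.770 m^3

0.770 m^3


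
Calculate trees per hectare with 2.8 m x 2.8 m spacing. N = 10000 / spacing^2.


N = 10000 / 2.8^2 = 10000 / 7.84 = 1275.51 ≈ 1276 trees/ha

1276 trees/ha


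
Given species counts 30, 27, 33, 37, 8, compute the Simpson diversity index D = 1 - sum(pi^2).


Total N = 30 + 27 + 33 + 37 + 8 = 135
Per-species terms:
  p = 30/135 = 0.222222; p^2 = 0.222222^2 = 0.049383
  p = 27/135 = 0.200000; p^2 = 0.200000^2 = 0.040000
  p = 33/135 = 0.244444; p^2 = 0.244444^2 = 0.059753
  p = 37/135 = 0.274074; p^2 = 0.274074^2 = 0.075117
  p = 8/135 = 0.059259; p^2 = 0.059259^2 = 0.003512
sum(p^2) = 0.049383 + 0.040000 + 0.059753 + 0.075117 + 0.003512 = 0.227765
D = 1 - 0.227765 = 0.772235 ≈ 0.7722

0.7722


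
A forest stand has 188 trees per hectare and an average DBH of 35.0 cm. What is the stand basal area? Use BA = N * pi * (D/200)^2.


(D/200)^2 = (35.0/200)^2 = 0.175^2 = 0.030625
Individual BA = 3.141593 * 0.030625 = 0.0962113 m^2
Stand BA = 188 * 0.0962113 = 18.0877 ≈ 18.09 m^2/ha

18.09 m^2/ha


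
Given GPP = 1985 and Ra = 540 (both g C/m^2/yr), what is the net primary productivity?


NPP = GPP - Ra = 1985 - 540 = 1445 g C/m^2/yr

1445 g C/m^2/yr


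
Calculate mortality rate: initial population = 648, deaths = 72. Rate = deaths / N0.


Mortality rate = 72 / 648 = 0.111111 ≈ 0.1111

0.1111


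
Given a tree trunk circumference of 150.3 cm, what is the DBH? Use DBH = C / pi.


DBH = C / pi = 150.3 / 3.141593 = 47.8420 ≈ 47.84 cm

47.84 cm


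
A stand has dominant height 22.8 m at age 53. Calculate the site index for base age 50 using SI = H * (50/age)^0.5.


50/53 = 0.943396
(0.943396)^0.5 = 0.971286
SI = 22.8 * 0.971286 = 22.1453 ≈ 22.1 m

22.1 m


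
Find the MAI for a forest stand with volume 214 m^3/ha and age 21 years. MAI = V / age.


MAI = 214 / 21 = 10.1905 ≈ 10.19 m^3/ha/yr

10.19 m^3/ha/yr


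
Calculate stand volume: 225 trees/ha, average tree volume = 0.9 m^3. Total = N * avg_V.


V_stand = 225 * 0.9 = 202.5 m^3/ha

202.5 m^3/ha


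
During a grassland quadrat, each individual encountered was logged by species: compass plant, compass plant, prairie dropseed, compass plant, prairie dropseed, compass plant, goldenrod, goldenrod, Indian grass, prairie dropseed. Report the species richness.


Total individuals logged = 10
Distinct species (count of individuals): compass plant (4), prairie dropseed (3), goldenrod (2), Indian grass (1)
Species richness = number of distinct species = 4

4


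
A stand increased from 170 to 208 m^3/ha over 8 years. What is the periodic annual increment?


PAI = (V2 - V1) / period = (208 - 170) / 8 = 38 / 8 = 4.75 m^3/ha/yr

4.75 m^3/ha/yr


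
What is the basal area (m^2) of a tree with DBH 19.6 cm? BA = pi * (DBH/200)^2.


D/200 = 19.6/200 = 0.098 m
(D/200)^2 = 0.098^2 = 0.009604
BA = 3.141593 * 0.009604 = 0.0301719 ≈ 0.0302 m^2

0.0302 m^2


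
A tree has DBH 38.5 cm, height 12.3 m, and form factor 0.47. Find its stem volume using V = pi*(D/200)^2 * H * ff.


(D/200)^2 = (38.5/200)^2 = 0.1925^2 = 0.03705625
BA = 3.141593 * 0.03705625 = 0.116416 m^2
V = 0.116416 * 12.3 * 0.47 = 0.673001 ≈ 0.673 m^3

0.673 m^3


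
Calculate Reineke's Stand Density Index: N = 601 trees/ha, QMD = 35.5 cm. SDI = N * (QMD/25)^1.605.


QMD/25 = 35.5/25 = 1.42
(1.42)^1.605 = exp(1.605 * ln(1.42)) = exp(1.605 * 0.350657) = exp(0.562804) = 1.75559
SDI = 601 * 1.75559 = 1055.11 ≈ 1055

1055


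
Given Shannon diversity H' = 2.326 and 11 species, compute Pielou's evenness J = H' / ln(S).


ln(11) = 2.39790
J = H' / ln(S) = 2.326 / 2.39790 = 0.970015 ≈ 0.9700

0.9700


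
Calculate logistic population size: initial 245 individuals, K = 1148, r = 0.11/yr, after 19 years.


(K - N0)/N0 = (1148 - 245)/245 = 903/245 = 3.68571
r*t = 0.11 * 19 = 2.09; exp(-2.09) = 0.123687
3.68571 * 0.123687 = 0.455874
1 + 0.455874 = 1.45587
N = 1148 / 1.45587 = 788.532 ≈ 789

789


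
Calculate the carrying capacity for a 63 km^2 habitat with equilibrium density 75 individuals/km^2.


K = 75 * 63 = 4725 individuals

4725 individuals


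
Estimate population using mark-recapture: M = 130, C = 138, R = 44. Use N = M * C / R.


N = M * C / R = 130 * 138 / 44 = 17940 / 44 = 407.73 ≈ 408

408 individuals


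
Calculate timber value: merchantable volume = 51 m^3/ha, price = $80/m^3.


Value = 51 * 80 = $4080/ha

$4080/ha


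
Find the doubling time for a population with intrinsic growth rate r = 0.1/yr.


td = ln(2) / 0.1 = 0.693147 / 0.1 = 6.93147 ≈ 6.9 years

6.9 years


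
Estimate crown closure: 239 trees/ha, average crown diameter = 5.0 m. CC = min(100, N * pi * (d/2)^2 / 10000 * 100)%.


(d/2)^2 = (5.0/2)^2 = 2.5^2 = 6.25
Crown area = 3.141593 * 6.25 = 19.6350 m^2
N * area / 10000 * 100 = 239 * 19.6350 / 10000 * 100 = 46.9277
CC = min(100, 46.9277) = 46.9277 ≈ 46.9%

46.9%


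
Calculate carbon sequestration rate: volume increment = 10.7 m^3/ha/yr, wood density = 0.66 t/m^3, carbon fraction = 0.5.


C = 10.7 * 0.66 * 0.5 = 3.531 ≈ 3.53 t C/ha/yr

3.53 t C/ha/yr


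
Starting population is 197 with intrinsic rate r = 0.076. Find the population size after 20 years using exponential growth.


r*t = 0.076 * 20 = 1.52
exp(1.52) = 4.57223
N = 197 * 4.57223 = 900.729 ≈ 901

901


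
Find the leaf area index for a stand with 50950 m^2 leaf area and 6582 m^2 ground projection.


LAI = 50950 / 6582 = 7.7408 ≈ 7.74

7.74


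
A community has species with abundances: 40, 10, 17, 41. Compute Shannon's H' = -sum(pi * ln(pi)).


Total N = 40 + 10 + 17 + 41 = 108
Per-species terms:
  p = 40/108 = 0.370370; ln(p) = -0.993253; p*ln(p) = 0.370370 * (-0.993253) = -0.367871
  p = 10/108 = 0.092593; ln(p) = -2.379542; p*ln(p) = 0.092593 * (-2.379542) = -0.220329
  p = 17/108 = 0.157407; ln(p) = -1.848920; p*ln(p) = 0.157407 * (-1.848920) = -0.291033
  p = 41/108 = 0.379630; ln(p) = -0.968558; p*ln(p) = 0.379630 * (-0.968558) = -0.367694
sum(p*ln(p)) = (-0.367871) + (-0.220329) + (-0.291033) + (-0.367694) = -1.246927
H' = -(-1.246927) = 1.246927 ≈ 1.2469

1.2469


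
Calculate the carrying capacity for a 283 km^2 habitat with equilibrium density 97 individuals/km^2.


K = 97 * 283 = 27451 individuals

27451 individuals


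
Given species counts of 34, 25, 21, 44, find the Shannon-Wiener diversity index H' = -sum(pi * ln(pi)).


Total N = 34 + 25 + 21 + 44 = 124
Per-species terms:
  p = 34/124 = 0.274194; ln(p) = -1.293919; p*ln(p) = 0.274194 * (-1.293919) = -0.354785
  p = 25/124 = 0.201613; ln(p) = -1.601405; p*ln(p) = 0.201613 * (-1.601405) = -0.322864
  p = 21/124 = 0.169355; ln(p) = -1.775758; p*ln(p) = 0.169355 * (-1.775758) = -0.300733
  p = 44/124 = 0.354839; ln(p) = -1.036091; p*ln(p) = 0.354839 * (-1.036091) = -0.367645
sum(p*ln(p)) = (-0.354785) + (-0.322864) + (-0.300733) + (-0.367645) = -1.346027
H' = -(-1.346027) = 1.346027 ≈ 1.3460

1.3460


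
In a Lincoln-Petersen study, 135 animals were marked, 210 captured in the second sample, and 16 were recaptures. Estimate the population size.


N = M * C / R = 135 * 210 / 16 = 28350 / 16 = 1771.88 ≈ 1772

1772 individuals


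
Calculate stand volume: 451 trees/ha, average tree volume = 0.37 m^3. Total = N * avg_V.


V_stand = 451 * 0.37 = 166.87 ≈ 166.9 m^3/ha

166.9 m^3/ha


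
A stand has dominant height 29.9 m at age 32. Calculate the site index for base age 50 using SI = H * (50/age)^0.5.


50/32 = 1.56250
(1.56250)^0.5 = 1.25000
SI = 29.9 * 1.25000 = 37.3750 ≈ 37.4 m

37.4 m


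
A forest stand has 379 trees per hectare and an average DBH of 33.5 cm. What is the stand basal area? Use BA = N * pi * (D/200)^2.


(D/200)^2 = (33.5/200)^2 = 0.1675^2 = 0.02805625
Individual BA = 3.141593 * 0.02805625 = 0.0881413 m^2
Stand BA = 379 * 0.0881413 = 33.4056 ≈ 33.41 m^2/ha

33.41 m^2/ha


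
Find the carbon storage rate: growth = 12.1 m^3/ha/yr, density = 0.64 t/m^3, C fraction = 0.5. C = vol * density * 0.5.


C = 12.1 * 0.64 * 0.5 = 3.872 ≈ 3.87 t C/ha/yr

3.87 t C/ha/yr


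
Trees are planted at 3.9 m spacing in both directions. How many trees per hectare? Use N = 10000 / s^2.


N = 10000 / 3.9^2 = 10000 / 15.21 = 657.462 ≈ 657 trees/ha

657 trees/ha


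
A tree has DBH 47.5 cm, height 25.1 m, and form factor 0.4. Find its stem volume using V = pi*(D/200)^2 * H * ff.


(D/200)^2 = (47.5/200)^2 = 0.2375^2 = 0.05640625
BA = 3.141593 * 0.05640625 = 0.177205 m^2
V = 0.177205 * 25.1 * 0.4 = 1.77914 ≈ 1.779 m^3

1.779 m^3


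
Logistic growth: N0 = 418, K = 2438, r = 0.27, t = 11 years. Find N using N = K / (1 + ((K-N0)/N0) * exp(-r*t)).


(K - N0)/N0 = (2438 - 418)/418 = 2020/418 = 4.83254
r*t = 0.27 * 11 = 2.97; exp(-2.97) = 0.0513033
4.83254 * 0.0513033 = 0.247925
1 + 0.247925 = 1.24793
N = 2438 / 1.24793 = 1953.64 ≈ 1954

1954


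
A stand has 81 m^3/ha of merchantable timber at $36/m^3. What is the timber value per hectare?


Value = 81 * 36 = $2916/ha

$2916/ha


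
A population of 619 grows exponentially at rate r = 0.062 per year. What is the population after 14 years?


r*t = 0.062 * 14 = 0.868
exp(0.868) = 2.38214
N = 619 * 2.38214 = 1474.54 ≈ 1475

1475


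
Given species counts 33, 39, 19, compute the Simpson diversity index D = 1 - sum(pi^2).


Total N = 33 + 39 + 19 = 91
Per-species terms:
  p = 33/91 = 0.362637; p^2 = 0.362637^2 = 0.131506
  p = 39/91 = 0.428571; p^2 = 0.428571^2 = 0.183673
  p = 19/91 = 0.208791; p^2 = 0.208791^2 = 0.043594
sum(p^2) = 0.131506 + 0.183673 + 0.043594 = 0.358773
D = 1 - 0.358773 = 0.641227 ≈ 0.6412

0.6412


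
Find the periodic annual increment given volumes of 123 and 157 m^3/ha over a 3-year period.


PAI = (V2 - V1) / period = (157 - 123) / 3 = 34 / 3 = 11.3333 ≈ 11.33 m^3/ha/yr

11.33 m^3/ha/yr


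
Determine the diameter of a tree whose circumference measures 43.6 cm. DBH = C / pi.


DBH = C / pi = 43.6 / 3.141593 = 13.8783 ≈ 13.88 cm

13.88 cm


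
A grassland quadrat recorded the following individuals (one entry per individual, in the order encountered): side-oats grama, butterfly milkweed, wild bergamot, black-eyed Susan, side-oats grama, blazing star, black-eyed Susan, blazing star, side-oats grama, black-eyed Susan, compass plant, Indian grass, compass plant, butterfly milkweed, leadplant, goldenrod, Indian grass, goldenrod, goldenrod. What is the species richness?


Total individuals logged = 19
Distinct species (count of individuals): side-oats grama (3), butterfly milkweed (2), wild bergamot (1), black-eyed Susan (3), blazing star (2), compass plant (2), Indian grass (2), leadplant (1), goldenrod (3)
Species richness = number of distinct species = 9

9


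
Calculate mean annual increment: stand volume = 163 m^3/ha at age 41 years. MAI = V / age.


MAI = 163 / 41 = 3.9756 ≈ 3.98 m^3/ha/yr

3.98 m^3/ha/yr


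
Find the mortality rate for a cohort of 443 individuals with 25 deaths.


Mortality rate = 25 / 443 = 0.056433 ≈ 0.0564

0.0564


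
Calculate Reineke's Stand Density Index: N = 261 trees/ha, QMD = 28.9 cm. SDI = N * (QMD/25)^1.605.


QMD/25 = 28.9/25 = 1.156
(1.156)^1.605 = exp(1.605 * ln(1.156)) = exp(1.605 * 0.144966) = exp(0.232670) = 1.26196
SDI = 261 * 1.26196 = 329.372 ≈ 329

329


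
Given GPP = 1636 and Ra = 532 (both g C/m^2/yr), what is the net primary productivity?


NPP = GPP - Ra = 1636 - 532 = 1104 g C/m^2/yr

1104 g C/m^2/yr


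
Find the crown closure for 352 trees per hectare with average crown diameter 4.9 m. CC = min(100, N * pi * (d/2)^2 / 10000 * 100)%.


(d/2)^2 = (4.9/2)^2 = 2.45^2 = 6.0025
Crown area = 3.141593 * 6.0025 = 18.8574 m^2
N * area / 10000 * 100 = 352 * 18.8574 / 10000 * 100 = 66.3780
CC = min(100, 66.3780) = 66.3780 ≈ 66.4%

66.4%


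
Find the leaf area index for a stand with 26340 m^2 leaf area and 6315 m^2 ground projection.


LAI = 26340 / 6315 = 4.1710 ≈ 4.17

4.17
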